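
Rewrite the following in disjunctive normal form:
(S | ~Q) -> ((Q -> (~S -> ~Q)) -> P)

(S | ~Q) -> ((Q -> (~S -> ~Q)) -> P)
≡ ~(S | ~Q) | ((Q -> (~S -> ~Q)) -> P)   [eliminate ->]
≡ ~(S | ~Q) | ~(Q -> (~S -> ~Q)) | P   [eliminate ->]
≡ ~(S | ~Q) | ~(~Q | (~S -> ~Q)) | P   [eliminate ->]
≡ ~(S | ~Q) | ~(~Q | ~~S | ~Q) | P   [eliminate ->]
≡ (~S & ~~Q) | ~(~Q | ~~S | ~Q) | P   [De Morgan]
≡ (~S & Q) | ~(~Q | ~~S | ~Q) | P   [double negation]
≡ (~S & Q) | (~~Q & ~~~S & ~~Q) | P   [De Morgan]
≡ (~S & Q) | (Q & ~~~S & ~~Q) | P   [double negation]
≡ (~S & Q) | (Q & ~S & ~~Q) | P   [double negation]
≡ (~S & Q) | (Q & ~S & Q) | P   [double negation]
≡ (~S & Q) | P   [simplify]

(~S & Q) | P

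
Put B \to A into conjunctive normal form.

B \to A
≡ \lnot B \lor A   (eliminate \to)

\lnot B \lor A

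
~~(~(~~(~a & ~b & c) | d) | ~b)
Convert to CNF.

~~(~(~~(~a & ~b & c) | d) | ~b)
≡ ~(~~(~a & ~b & c) | d) | ~b
≡ (~~~(~a & ~b & c) & ~d) | ~b
≡ (~(~a & ~b & c) & ~d) | ~b
≡ ((~~a | ~~b | ~c) & ~d) | ~b
≡ ((a | ~~b | ~c) & ~d) | ~b
≡ ((a | b | ~c) & ~d) | ~b
≡ (a | b | ~c | ~b) & (~d | ~b)
≡ ~d | ~b

~d | ~b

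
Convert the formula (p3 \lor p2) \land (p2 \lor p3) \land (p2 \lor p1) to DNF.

(p3 \lor p2) \land (p2 \lor p3) \land (p2 \lor p1)
= (p3 \land p2 \land p2) \lor (p3 \land p2 \land p1) \lor (p3 \land p3 \land p2) \lor (p3 \land p3 \land p1) \lor (p2 \land p2 \land p2) \lor (p2 \land p2 \land p1) \lor (p2 \land p3 \land p2) \lor (p2 \land p3 \land p1)   — distribute \land over \lor
= (p3 \land p1) \lor p2   — simplify

(p3 \land p1) \lor p2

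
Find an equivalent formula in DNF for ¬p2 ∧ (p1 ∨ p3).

¬p2 ∧ (p1 ∨ p3)
⇔ (¬p2 ∧ p1) ∨ (¬p2 ∧ p3)   [distribute ∧ over ∨]

(¬p2 ∧ p1) ∨ (¬p2 ∧ p3)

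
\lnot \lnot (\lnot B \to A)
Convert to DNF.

\lnot \lnot (\lnot B \to A)
⇔ \lnot \lnot (\lnot \lnot B \lor A)   (eliminate \to)
⇔ \lnot \lnot B \lor A   (double negation)
⇔ B \lor A   (double negation)

B \lor A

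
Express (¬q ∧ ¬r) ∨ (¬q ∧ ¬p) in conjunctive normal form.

(¬q ∧ ¬r) ∨ (¬q ∧ ¬p)
≡ (¬q ∨ ¬q) ∧ (¬q ∨ ¬p) ∧ (¬r ∨ ¬q) ∧ (¬r ∨ ¬p)   — distribute ∨ over ∧
≡ ¬q ∧ (¬r ∨ ¬p)   — simplify

¬q ∧ (¬r ∨ ¬p)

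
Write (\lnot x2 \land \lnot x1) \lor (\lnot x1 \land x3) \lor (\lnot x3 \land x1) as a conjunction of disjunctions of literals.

(\lnot x2 \lor x3 \lor x1) \land (\lnot x1 \lor \lnot x3)

(\lnot x2 \land \lnot x1) \lor (\lnot x1 \land x3) \lor (\lnot x3 \land x1)
≡ (\lnot x2 \lor \lnot x1 \lor \lnot x3) \land (\lnot x2 \lor \lnot x1 \lor x1) \land (\lnot x2 \lor x3 \lor \lnot x3) \land (\lnot x2 \lor x3 \lor x1) \land (\lnot x1 \lor \lnot x1 \lor \lnot x3) \land (\lnot x1 \lor \lnot x1 \lor x1) \land (\lnot x1 \lor x3 \lor \lnot x3) \land (\lnot x1 \lor x3 \lor x1)   (distribute \lor over \land)
≡ (\lnot x2 \lor x3 \lor x1) \land (\lnot x1 \lor \lnot x3)   (simplify)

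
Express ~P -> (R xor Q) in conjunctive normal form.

~P -> (R xor Q)
⇔ ~~P | (R xor Q)   [eliminate ->]
⇔ ~~P | ((R | Q) & ~(R & Q))   [expand xor]
⇔ P | ((R | Q) & ~(R & Q))   [double negation]
⇔ P | ((R | Q) & (~R | ~Q))   [De Morgan]
⇔ (P | R | Q) & (P | ~R | ~Q)   [distribute | over &]

(P | R | Q) & (P | ~R | ~Q)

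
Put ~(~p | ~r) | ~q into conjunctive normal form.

~(~p | ~r) | ~q
≡ (~~p & ~~r) | ~q   [De Morgan]
≡ (p & ~~r) | ~q   [double negation]
≡ (p & r) | ~q   [double negation]
≡ (p | ~q) & (r | ~q)   [distribute | over &]

(p | ~q) & (r | ~q)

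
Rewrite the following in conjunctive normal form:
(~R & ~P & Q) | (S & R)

(~R | S) & (~P | S) & (~P | R) & (Q | S) & (Q | R)

(~R & ~P & Q) | (S & R)
≡ (~R | S) & (~R | R) & (~P | S) & (~P | R) & (Q | S) & (Q | R)
≡ (~R | S) & (~P | S) & (~P | R) & (Q | S) & (Q | R)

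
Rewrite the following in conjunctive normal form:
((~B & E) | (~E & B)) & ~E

(E | B) & ~E

((~B & E) | (~E & B)) & ~E
≡ (~B | ~E) & (~B | B) & (E | ~E) & (E | B) & ~E   [distribute | over &]
≡ (E | B) & ~E   [simplify]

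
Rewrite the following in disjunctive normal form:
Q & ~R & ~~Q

Q & ~R & ~~Q
≡ Q & ~R & Q   [double negation]
≡ Q & ~R   [simplify]

Q & ~R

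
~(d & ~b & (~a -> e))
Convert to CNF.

~(d & ~b & (~a -> e))
≡ ~(d & ~b & (~~a | e))   (eliminate ->)
≡ ~d | ~~b | ~(~~a | e)   (De Morgan)
≡ ~d | b | ~(~~a | e)   (double negation)
≡ ~d | b | (~~~a & ~e)   (De Morgan)
≡ ~d | b | (~a & ~e)   (double negation)
≡ (~d | b | ~a) & (~d | b | ~e)   (distribute | over &)

(~d | b | ~a) & (~d | b | ~e)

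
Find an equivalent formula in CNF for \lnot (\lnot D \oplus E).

(D \lor E) \land (\lnot E \lor \lnot D)

\lnot (\lnot D \oplus E)
⇔ \lnot ((\lnot D \lor E) \land \lnot (\lnot D \land E))   [expand \oplus]
⇔ \lnot (\lnot D \lor E) \lor \lnot \lnot (\lnot D \land E)   [De Morgan]
⇔ \lnot \lnot D \land \lnot E \lor \lnot \lnot (\lnot D \land E)   [De Morgan]
⇔ D \land \lnot E \lor \lnot \lnot (\lnot D \land E)   [double negation]
⇔ D \land \lnot E \lor \lnot D \land E   [double negation]
⇔ (D \lor \lnot D) \land (D \lor E) \land (\lnot E \lor \lnot D) \land (\lnot E \lor E)   [distribute \lor over \land]
⇔ (D \lor E) \land (\lnot E \lor \lnot D)   [simplify]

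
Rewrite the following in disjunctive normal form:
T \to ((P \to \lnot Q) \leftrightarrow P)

T \to ((P \to \lnot Q) \leftrightarrow P)
≡ \lnot T \lor ((P \to \lnot Q) \leftrightarrow P)   — eliminate \to
≡ \lnot T \lor (((P \to \lnot Q) \to P) \land (P \to (P \to \lnot Q)))   — eliminate \leftrightarrow
≡ \lnot T \lor ((\lnot (P \to \lnot Q) \lor P) \land (P \to (P \to \lnot Q)))   — eliminate \to
≡ \lnot T \lor ((\lnot (\lnot P \lor \lnot Q) \lor P) \land (P \to (P \to \lnot Q)))   — eliminate \to
≡ \lnot T \lor ((\lnot (\lnot P \lor \lnot Q) \lor P) \land (\lnot P \lor (P \to \lnot Q)))   — eliminate \to
≡ \lnot T \lor ((\lnot (\lnot P \lor \lnot Q) \lor P) \land (\lnot P \lor \lnot P \lor \lnot Q))   — eliminate \to
≡ \lnot T \lor (((\lnot \lnot P \land \lnot \lnot Q) \lor P) \land (\lnot P \lor \lnot P \lor \lnot Q))   — De Morgan
≡ \lnot T \lor (((P \land \lnot \lnot Q) \lor P) \land (\lnot P \lor \lnot P \lor \lnot Q))   — double negation
≡ \lnot T \lor (((P \land Q) \lor P) \land (\lnot P \lor \lnot P \lor \lnot Q))   — double negation
≡ \lnot T \lor (P \land Q \land \lnot P) \lor (P \land Q \land \lnot P) \lor (P \land Q \land \lnot Q) \lor (P \land \lnot P) \lor (P \land \lnot P) \lor (P \land \lnot Q)   — distribute \land over \lor
≡ \lnot T \lor (P \land \lnot Q)   — simplify

\lnot T \lor (P \land \lnot Q)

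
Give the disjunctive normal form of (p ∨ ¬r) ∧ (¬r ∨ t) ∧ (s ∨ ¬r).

(p ∧ t ∧ s) ∨ ¬r

(p ∨ ¬r) ∧ (¬r ∨ t) ∧ (s ∨ ¬r)
= (p ∧ ¬r ∧ s) ∨ (p ∧ ¬r ∧ ¬r) ∨ (p ∧ t ∧ s) ∨ (p ∧ t ∧ ¬r) ∨ (¬r ∧ ¬r ∧ s) ∨ (¬r ∧ ¬r ∧ ¬r) ∨ (¬r ∧ t ∧ s) ∨ (¬r ∧ t ∧ ¬r)
= (p ∧ t ∧ s) ∨ ¬r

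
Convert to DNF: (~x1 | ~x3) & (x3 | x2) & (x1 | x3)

(~x1 | ~x3) & (x3 | x2) & (x1 | x3)
= (~x1 & x3 & x1) | (~x1 & x3 & x3) | (~x1 & x2 & x1) | (~x1 & x2 & x3) | (~x3 & x3 & x1) | (~x3 & x3 & x3) | (~x3 & x2 & x1) | (~x3 & x2 & x3)   [distribute & over |]
= (~x1 & x3) | (~x3 & x2 & x1)   [simplify]

(~x1 & x3) | (~x3 & x2 & x1)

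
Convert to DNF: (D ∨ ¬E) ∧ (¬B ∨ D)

(D ∨ ¬E) ∧ (¬B ∨ D)
⇔ (D ∧ ¬B) ∨ (D ∧ D) ∨ (¬E ∧ ¬B) ∨ (¬E ∧ D)   [distribute ∧ over ∨]
⇔ D ∨ (¬E ∧ ¬B)   [simplify]

D ∨ (¬E ∧ ¬B)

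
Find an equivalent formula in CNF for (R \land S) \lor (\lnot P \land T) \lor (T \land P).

(R \lor T) \land (S \lor T)

(R \land S) \lor (\lnot P \land T) \lor (T \land P)
= (R \lor \lnot P \lor T) \land (R \lor \lnot P \lor P) \land (R \lor T \lor T) \land (R \lor T \lor P) \land (S \lor \lnot P \lor T) \land (S \lor \lnot P \lor P) \land (S \lor T \lor T) \land (S \lor T \lor P)
= (R \lor T) \land (S \lor T)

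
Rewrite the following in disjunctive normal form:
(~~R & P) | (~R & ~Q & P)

(R & P) | (~R & ~Q & P)

(~~R & P) | (~R & ~Q & P)
≡ (R & P) | (~R & ~Q & P)   (double negation)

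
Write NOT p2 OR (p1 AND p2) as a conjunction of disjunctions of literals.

NOT p2 OR p1

NOT p2 OR (p1 AND p2)
≡ (NOT p2 OR p1) AND (NOT p2 OR p2)   [distribute OR over AND]
≡ NOT p2 OR p1   [simplify]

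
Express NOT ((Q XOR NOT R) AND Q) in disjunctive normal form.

(NOT R AND Q) OR NOT Q

NOT ((Q XOR NOT R) AND Q)
≡ NOT (((Q AND NOT NOT R) OR (NOT Q AND NOT R)) AND Q)   (expand XOR)
≡ NOT ((Q AND NOT NOT R) OR (NOT Q AND NOT R)) OR NOT Q   (De Morgan)
≡ (NOT (Q AND NOT NOT R) AND NOT (NOT Q AND NOT R)) OR NOT Q   (De Morgan)
≡ ((NOT Q OR NOT NOT NOT R) AND NOT (NOT Q AND NOT R)) OR NOT Q   (De Morgan)
≡ ((NOT Q OR NOT R) AND NOT (NOT Q AND NOT R)) OR NOT Q   (double negation)
≡ ((NOT Q OR NOT R) AND (NOT NOT Q OR NOT NOT R)) OR NOT Q   (De Morgan)
≡ ((NOT Q OR NOT R) AND (Q OR NOT NOT R)) OR NOT Q   (double negation)
≡ ((NOT Q OR NOT R) AND (Q OR R)) OR NOT Q   (double negation)
≡ (NOT Q AND Q) OR (NOT Q AND R) OR (NOT R AND Q) OR (NOT R AND R) OR NOT Q   (distribute AND over OR)
≡ (NOT R AND Q) OR NOT Q   (simplify)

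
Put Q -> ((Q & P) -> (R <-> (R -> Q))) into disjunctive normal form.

~Q | ~P | (Q & R)

Q -> ((Q & P) -> (R <-> (R -> Q)))
⇔ ~Q | ((Q & P) -> (R <-> (R -> Q)))   (eliminate ->)
⇔ ~Q | ~(Q & P) | (R <-> (R -> Q))   (eliminate ->)
⇔ ~Q | ~(Q & P) | ((R -> (R -> Q)) & ((R -> Q) -> R))   (eliminate <->)
⇔ ~Q | ~(Q & P) | ((~R | (R -> Q)) & ((R -> Q) -> R))   (eliminate ->)
⇔ ~Q | ~(Q & P) | ((~R | ~R | Q) & ((R -> Q) -> R))   (eliminate ->)
⇔ ~Q | ~(Q & P) | ((~R | ~R | Q) & (~(R -> Q) | R))   (eliminate ->)
⇔ ~Q | ~(Q & P) | ((~R | ~R | Q) & (~(~R | Q) | R))   (eliminate ->)
⇔ ~Q | ~Q | ~P | ((~R | ~R | Q) & (~(~R | Q) | R))   (De Morgan)
⇔ ~Q | ~Q | ~P | ((~R | ~R | Q) & ((~~R & ~Q) | R))   (De Morgan)
⇔ ~Q | ~Q | ~P | ((~R | ~R | Q) & ((R & ~Q) | R))   (double negation)
⇔ ~Q | ~Q | ~P | (~R & R & ~Q) | (~R & R) | (~R & R & ~Q) | (~R & R) | (Q & R & ~Q) | (Q & R)   (distribute & over |)
⇔ ~Q | ~P | (Q & R)   (simplify)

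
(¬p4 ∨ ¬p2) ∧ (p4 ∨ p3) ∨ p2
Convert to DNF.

(¬p4 ∨ ¬p2) ∧ (p4 ∨ p3) ∨ p2
= ¬p4 ∧ p4 ∨ ¬p4 ∧ p3 ∨ ¬p2 ∧ p4 ∨ ¬p2 ∧ p3 ∨ p2   [distribute ∧ over ∨]
= ¬p4 ∧ p3 ∨ ¬p2 ∧ p4 ∨ ¬p2 ∧ p3 ∨ p2   [simplify]

¬p4 ∧ p3 ∨ ¬p2 ∧ p4 ∨ ¬p2 ∧ p3 ∨ p2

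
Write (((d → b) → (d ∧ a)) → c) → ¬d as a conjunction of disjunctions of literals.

(((d → b) → (d ∧ a)) → c) → ¬d
⇔ ¬(((d → b) → (d ∧ a)) → c) ∨ ¬d   [eliminate →]
⇔ ¬(¬((d → b) → (d ∧ a)) ∨ c) ∨ ¬d   [eliminate →]
⇔ ¬(¬(¬(d → b) ∨ (d ∧ a)) ∨ c) ∨ ¬d   [eliminate →]
⇔ ¬(¬(¬(¬d ∨ b) ∨ (d ∧ a)) ∨ c) ∨ ¬d   [eliminate →]
⇔ (¬¬(¬(¬d ∨ b) ∨ (d ∧ a)) ∧ ¬c) ∨ ¬d   [De Morgan]
⇔ ((¬(¬d ∨ b) ∨ (d ∧ a)) ∧ ¬c) ∨ ¬d   [double negation]
⇔ (((¬¬d ∧ ¬b) ∨ (d ∧ a)) ∧ ¬c) ∨ ¬d   [De Morgan]
⇔ (((d ∧ ¬b) ∨ (d ∧ a)) ∧ ¬c) ∨ ¬d   [double negation]
⇔ (d ∨ d ∨ ¬d) ∧ (d ∨ a ∨ ¬d) ∧ (¬b ∨ d ∨ ¬d) ∧ (¬b ∨ a ∨ ¬d) ∧ (¬c ∨ ¬d)   [distribute ∨ over ∧]
⇔ (¬b ∨ a ∨ ¬d) ∧ (¬c ∨ ¬d)   [simplify]

(¬b ∨ a ∨ ¬d) ∧ (¬c ∨ ¬d)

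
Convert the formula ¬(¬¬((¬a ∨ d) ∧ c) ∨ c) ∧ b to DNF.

¬c ∧ b

¬(¬¬((¬a ∨ d) ∧ c) ∨ c) ∧ b
≡ ¬¬¬((¬a ∨ d) ∧ c) ∧ ¬c ∧ b   [De Morgan]
≡ ¬((¬a ∨ d) ∧ c) ∧ ¬c ∧ b   [double negation]
≡ (¬(¬a ∨ d) ∨ ¬c) ∧ ¬c ∧ b   [De Morgan]
≡ ((¬¬a ∧ ¬d) ∨ ¬c) ∧ ¬c ∧ b   [De Morgan]
≡ ((a ∧ ¬d) ∨ ¬c) ∧ ¬c ∧ b   [double negation]
≡ (a ∧ ¬d ∧ ¬c ∧ b) ∨ (¬c ∧ ¬c ∧ b)   [distribute ∧ over ∨]
≡ ¬c ∧ b   [simplify]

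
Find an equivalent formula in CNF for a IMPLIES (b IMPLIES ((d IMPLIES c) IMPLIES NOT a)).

a IMPLIES (b IMPLIES ((d IMPLIES c) IMPLIES NOT a))
⇔ NOT a OR (b IMPLIES ((d IMPLIES c) IMPLIES NOT a))   — eliminate IMPLIES
⇔ NOT a OR NOT b OR ((d IMPLIES c) IMPLIES NOT a)   — eliminate IMPLIES
⇔ NOT a OR NOT b OR NOT (d IMPLIES c) OR NOT a   — eliminate IMPLIES
⇔ NOT a OR NOT b OR NOT (NOT d OR c) OR NOT a   — eliminate IMPLIES
⇔ NOT a OR NOT b OR (NOT NOT d AND NOT c) OR NOT a   — De Morgan
⇔ NOT a OR NOT b OR (d AND NOT c) OR NOT a   — double negation
⇔ (NOT a OR NOT b OR d OR NOT a) AND (NOT a OR NOT b OR NOT c OR NOT a)   — distribute OR over AND
⇔ (NOT a OR NOT b OR d) AND (NOT a OR NOT b OR NOT c)   — simplify

(NOT a OR NOT b OR d) AND (NOT a OR NOT b OR NOT c)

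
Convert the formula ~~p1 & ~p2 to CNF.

p1 & ~p2

~~p1 & ~p2
⇔ p1 & ~p2   [double negation]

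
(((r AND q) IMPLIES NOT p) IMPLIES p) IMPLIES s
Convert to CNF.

(((r AND q) IMPLIES NOT p) IMPLIES p) IMPLIES s
≡ NOT (((r AND q) IMPLIES NOT p) IMPLIES p) OR s   [eliminate IMPLIES]
≡ NOT (NOT ((r AND q) IMPLIES NOT p) OR p) OR s   [eliminate IMPLIES]
≡ NOT (NOT (NOT (r AND q) OR NOT p) OR p) OR s   [eliminate IMPLIES]
≡ (NOT NOT (NOT (r AND q) OR NOT p) AND NOT p) OR s   [De Morgan]
≡ ((NOT (r AND q) OR NOT p) AND NOT p) OR s   [double negation]
≡ ((NOT r OR NOT q OR NOT p) AND NOT p) OR s   [De Morgan]
≡ (NOT r OR NOT q OR NOT p OR s) AND (NOT p OR s)   [distribute OR over AND]
≡ NOT p OR s   [simplify]

NOT p OR s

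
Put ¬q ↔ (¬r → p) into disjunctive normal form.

¬q ↔ (¬r → p)
≡ (¬q → (¬r → p)) ∧ ((¬r → p) → ¬q)   [eliminate ↔]
≡ (¬¬q ∨ (¬r → p)) ∧ ((¬r → p) → ¬q)   [eliminate →]
≡ (¬¬q ∨ ¬¬r ∨ p) ∧ ((¬r → p) → ¬q)   [eliminate →]
≡ (¬¬q ∨ ¬¬r ∨ p) ∧ (¬(¬r → p) ∨ ¬q)   [eliminate →]
≡ (¬¬q ∨ ¬¬r ∨ p) ∧ (¬(¬¬r ∨ p) ∨ ¬q)   [eliminate →]
≡ (q ∨ ¬¬r ∨ p) ∧ (¬(¬¬r ∨ p) ∨ ¬q)   [double negation]
≡ (q ∨ r ∨ p) ∧ (¬(¬¬r ∨ p) ∨ ¬q)   [double negation]
≡ (q ∨ r ∨ p) ∧ ((¬¬¬r ∧ ¬p) ∨ ¬q)   [De Morgan]
≡ (q ∨ r ∨ p) ∧ ((¬r ∧ ¬p) ∨ ¬q)   [double negation]
≡ (q ∧ ¬r ∧ ¬p) ∨ (q ∧ ¬q) ∨ (r ∧ ¬r ∧ ¬p) ∨ (r ∧ ¬q) ∨ (p ∧ ¬r ∧ ¬p) ∨ (p ∧ ¬q)   [distribute ∧ over ∨]
≡ (q ∧ ¬r ∧ ¬p) ∨ (r ∧ ¬q) ∨ (p ∧ ¬q)   [simplify]

(q ∧ ¬r ∧ ¬p) ∨ (r ∧ ¬q) ∨ (p ∧ ¬q)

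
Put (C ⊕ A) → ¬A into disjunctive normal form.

(C ⊕ A) → ¬A
≡ ¬(C ⊕ A) ∨ ¬A
≡ ¬((C ∧ ¬A) ∨ (¬C ∧ A)) ∨ ¬A
≡ (¬(C ∧ ¬A) ∧ ¬(¬C ∧ A)) ∨ ¬A
≡ ((¬C ∨ ¬¬A) ∧ ¬(¬C ∧ A)) ∨ ¬A
≡ ((¬C ∨ A) ∧ ¬(¬C ∧ A)) ∨ ¬A
≡ ((¬C ∨ A) ∧ (¬¬C ∨ ¬A)) ∨ ¬A
≡ ((¬C ∨ A) ∧ (C ∨ ¬A)) ∨ ¬A
≡ (¬C ∧ C) ∨ (¬C ∧ ¬A) ∨ (A ∧ C) ∨ (A ∧ ¬A) ∨ ¬A
≡ (A ∧ C) ∨ ¬A

(A ∧ C) ∨ ¬A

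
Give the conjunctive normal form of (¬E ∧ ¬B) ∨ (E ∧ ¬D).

(¬E ∨ ¬D) ∧ (¬B ∨ E) ∧ (¬B ∨ ¬D)

(¬E ∧ ¬B) ∨ (E ∧ ¬D)
≡ (¬E ∨ E) ∧ (¬E ∨ ¬D) ∧ (¬B ∨ E) ∧ (¬B ∨ ¬D)   (distribute ∨ over ∧)
≡ (¬E ∨ ¬D) ∧ (¬B ∨ E) ∧ (¬B ∨ ¬D)   (simplify)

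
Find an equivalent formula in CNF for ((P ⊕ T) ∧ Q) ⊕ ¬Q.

(P ∨ T ∨ ¬Q) ∧ (¬P ∨ ¬T ∨ ¬Q)

((P ⊕ T) ∧ Q) ⊕ ¬Q
≡ (((P ⊕ T) ∧ Q) ∨ ¬Q) ∧ ¬((P ⊕ T) ∧ Q ∧ ¬Q)   — expand ⊕
≡ (((P ∨ T) ∧ ¬(P ∧ T) ∧ Q) ∨ ¬Q) ∧ ¬((P ⊕ T) ∧ Q ∧ ¬Q)   — expand ⊕
≡ (((P ∨ T) ∧ ¬(P ∧ T) ∧ Q) ∨ ¬Q) ∧ ¬((P ∨ T) ∧ ¬(P ∧ T) ∧ Q ∧ ¬Q)   — expand ⊕
≡ (((P ∨ T) ∧ (¬P ∨ ¬T) ∧ Q) ∨ ¬Q) ∧ ¬((P ∨ T) ∧ ¬(P ∧ T) ∧ Q ∧ ¬Q)   — De Morgan
≡ (((P ∨ T) ∧ (¬P ∨ ¬T) ∧ Q) ∨ ¬Q) ∧ (¬(P ∨ T) ∨ ¬¬(P ∧ T) ∨ ¬Q ∨ ¬¬Q)   — De Morgan
≡ (((P ∨ T) ∧ (¬P ∨ ¬T) ∧ Q) ∨ ¬Q) ∧ ((¬P ∧ ¬T) ∨ ¬¬(P ∧ T) ∨ ¬Q ∨ ¬¬Q)   — De Morgan
≡ (((P ∨ T) ∧ (¬P ∨ ¬T) ∧ Q) ∨ ¬Q) ∧ ((¬P ∧ ¬T) ∨ (P ∧ T) ∨ ¬Q ∨ ¬¬Q)   — double negation
≡ (((P ∨ T) ∧ (¬P ∨ ¬T) ∧ Q) ∨ ¬Q) ∧ ((¬P ∧ ¬T) ∨ (P ∧ T) ∨ ¬Q ∨ Q)   — double negation
≡ (P ∨ T ∨ ¬Q) ∧ (¬P ∨ ¬T ∨ ¬Q) ∧ (Q ∨ ¬Q) ∧ (¬P ∨ P ∨ ¬Q ∨ Q) ∧ (¬P ∨ T ∨ ¬Q ∨ Q) ∧ (¬T ∨ P ∨ ¬Q ∨ Q) ∧ (¬T ∨ T ∨ ¬Q ∨ Q)   — distribute ∨ over ∧
≡ (P ∨ T ∨ ¬Q) ∧ (¬P ∨ ¬T ∨ ¬Q)   — simplify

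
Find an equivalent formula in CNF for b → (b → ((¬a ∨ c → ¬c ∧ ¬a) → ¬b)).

(¬b ∨ ¬a ∨ c) ∧ (¬b ∨ c ∨ a)

b → (b → ((¬a ∨ c → ¬c ∧ ¬a) → ¬b))
≡ ¬b ∨ (b → ((¬a ∨ c → ¬c ∧ ¬a) → ¬b))   (eliminate →)
≡ ¬b ∨ ¬b ∨ ((¬a ∨ c → ¬c ∧ ¬a) → ¬b)   (eliminate →)
≡ ¬b ∨ ¬b ∨ ¬(¬a ∨ c → ¬c ∧ ¬a) ∨ ¬b   (eliminate →)
≡ ¬b ∨ ¬b ∨ ¬(¬(¬a ∨ c) ∨ ¬c ∧ ¬a) ∨ ¬b   (eliminate →)
≡ ¬b ∨ ¬b ∨ ¬¬(¬a ∨ c) ∧ ¬(¬c ∧ ¬a) ∨ ¬b   (De Morgan)
≡ ¬b ∨ ¬b ∨ (¬a ∨ c) ∧ ¬(¬c ∧ ¬a) ∨ ¬b   (double negation)
≡ ¬b ∨ ¬b ∨ (¬a ∨ c) ∧ (¬¬c ∨ ¬¬a) ∨ ¬b   (De Morgan)
≡ ¬b ∨ ¬b ∨ (¬a ∨ c) ∧ (c ∨ ¬¬a) ∨ ¬b   (double negation)
≡ ¬b ∨ ¬b ∨ (¬a ∨ c) ∧ (c ∨ a) ∨ ¬b   (double negation)
≡ (¬b ∨ ¬b ∨ ¬a ∨ c ∨ ¬b) ∧ (¬b ∨ ¬b ∨ c ∨ a ∨ ¬b)   (distribute ∨ over ∧)
≡ (¬b ∨ ¬a ∨ c) ∧ (¬b ∨ c ∨ a)   (simplify)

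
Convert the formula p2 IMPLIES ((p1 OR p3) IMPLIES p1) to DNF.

NOT p2 OR (NOT p1 AND NOT p3) OR p1

p2 IMPLIES ((p1 OR p3) IMPLIES p1)
≡ NOT p2 OR ((p1 OR p3) IMPLIES p1)   — eliminate IMPLIES
≡ NOT p2 OR NOT (p1 OR p3) OR p1   — eliminate IMPLIES
≡ NOT p2 OR (NOT p1 AND NOT p3) OR p1   — De Morgan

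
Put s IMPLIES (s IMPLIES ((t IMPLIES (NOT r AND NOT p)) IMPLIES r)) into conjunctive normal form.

(NOT s OR t OR r) AND (NOT s OR r OR p)

s IMPLIES (s IMPLIES ((t IMPLIES (NOT r AND NOT p)) IMPLIES r))
≡ NOT s OR (s IMPLIES ((t IMPLIES (NOT r AND NOT p)) IMPLIES r))   [eliminate IMPLIES]
≡ NOT s OR NOT s OR ((t IMPLIES (NOT r AND NOT p)) IMPLIES r)   [eliminate IMPLIES]
≡ NOT s OR NOT s OR NOT (t IMPLIES (NOT r AND NOT p)) OR r   [eliminate IMPLIES]
≡ NOT s OR NOT s OR NOT (NOT t OR (NOT r AND NOT p)) OR r   [eliminate IMPLIES]
≡ NOT s OR NOT s OR (NOT NOT t AND NOT (NOT r AND NOT p)) OR r   [De Morgan]
≡ NOT s OR NOT s OR (t AND NOT (NOT r AND NOT p)) OR r   [double negation]
≡ NOT s OR NOT s OR (t AND (NOT NOT r OR NOT NOT p)) OR r   [De Morgan]
≡ NOT s OR NOT s OR (t AND (r OR NOT NOT p)) OR r   [double negation]
≡ NOT s OR NOT s OR (t AND (r OR p)) OR r   [double negation]
≡ (NOT s OR NOT s OR t OR r) AND (NOT s OR NOT s OR r OR p OR r)   [distribute OR over AND]
≡ (NOT s OR t OR r) AND (NOT s OR r OR p)   [simplify]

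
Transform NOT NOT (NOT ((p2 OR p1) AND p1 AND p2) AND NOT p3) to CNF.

(NOT p2 OR NOT p1) AND NOT p3

NOT NOT (NOT ((p2 OR p1) AND p1 AND p2) AND NOT p3)
⇔ NOT ((p2 OR p1) AND p1 AND p2) AND NOT p3   [double negation]
⇔ (NOT (p2 OR p1) OR NOT p1 OR NOT p2) AND NOT p3   [De Morgan]
⇔ ((NOT p2 AND NOT p1) OR NOT p1 OR NOT p2) AND NOT p3   [De Morgan]
⇔ (NOT p2 OR NOT p1 OR NOT p2) AND (NOT p1 OR NOT p1 OR NOT p2) AND NOT p3   [distribute OR over AND]
⇔ (NOT p2 OR NOT p1) AND NOT p3   [simplify]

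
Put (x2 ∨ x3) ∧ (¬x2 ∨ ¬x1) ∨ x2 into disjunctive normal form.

(x2 ∨ x3) ∧ (¬x2 ∨ ¬x1) ∨ x2
≡ x2 ∧ ¬x2 ∨ x2 ∧ ¬x1 ∨ x3 ∧ ¬x2 ∨ x3 ∧ ¬x1 ∨ x2   — distribute ∧ over ∨
≡ x3 ∧ ¬x2 ∨ x3 ∧ ¬x1 ∨ x2   — simplify

x3 ∧ ¬x2 ∨ x3 ∧ ¬x1 ∨ x2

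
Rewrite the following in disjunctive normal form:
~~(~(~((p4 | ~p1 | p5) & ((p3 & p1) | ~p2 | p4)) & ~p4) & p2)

(p4 & p2) | (p5 & p3 & p1 & p2)

~~(~(~((p4 | ~p1 | p5) & ((p3 & p1) | ~p2 | p4)) & ~p4) & p2)
= ~(~((p4 | ~p1 | p5) & ((p3 & p1) | ~p2 | p4)) & ~p4) & p2   — double negation
= (~~((p4 | ~p1 | p5) & ((p3 & p1) | ~p2 | p4)) | ~~p4) & p2   — De Morgan
= (((p4 | ~p1 | p5) & ((p3 & p1) | ~p2 | p4)) | ~~p4) & p2   — double negation
= (((p4 | ~p1 | p5) & ((p3 & p1) | ~p2 | p4)) | p4) & p2   — double negation
= (p4 & p3 & p1 & p2) | (p4 & ~p2 & p2) | (p4 & p4 & p2) | (~p1 & p3 & p1 & p2) | (~p1 & ~p2 & p2) | (~p1 & p4 & p2) | (p5 & p3 & p1 & p2) | (p5 & ~p2 & p2) | (p5 & p4 & p2) | (p4 & p2)   — distribute & over |
= (p4 & p2) | (p5 & p3 & p1 & p2)   — simplify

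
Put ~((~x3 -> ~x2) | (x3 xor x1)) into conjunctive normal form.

~x3 & x2 & (~x1 | x3)

~((~x3 -> ~x2) | (x3 xor x1))
⇔ ~(~~x3 | ~x2 | (x3 xor x1))   [eliminate ->]
⇔ ~(~~x3 | ~x2 | ((x3 | x1) & ~(x3 & x1)))   [expand xor]
⇔ ~~~x3 & ~~x2 & ~((x3 | x1) & ~(x3 & x1))   [De Morgan]
⇔ ~x3 & ~~x2 & ~((x3 | x1) & ~(x3 & x1))   [double negation]
⇔ ~x3 & x2 & ~((x3 | x1) & ~(x3 & x1))   [double negation]
⇔ ~x3 & x2 & (~(x3 | x1) | ~~(x3 & x1))   [De Morgan]
⇔ ~x3 & x2 & ((~x3 & ~x1) | ~~(x3 & x1))   [De Morgan]
⇔ ~x3 & x2 & ((~x3 & ~x1) | (x3 & x1))   [double negation]
⇔ ~x3 & x2 & (~x3 | x3) & (~x3 | x1) & (~x1 | x3) & (~x1 | x1)   [distribute | over &]
⇔ ~x3 & x2 & (~x1 | x3)   [simplify]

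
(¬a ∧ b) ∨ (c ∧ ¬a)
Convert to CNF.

(¬a ∧ b) ∨ (c ∧ ¬a)
≡ (¬a ∨ c) ∧ (¬a ∨ ¬a) ∧ (b ∨ c) ∧ (b ∨ ¬a)   [distribute ∨ over ∧]
≡ ¬a ∧ (b ∨ c)   [simplify]

¬a ∧ (b ∨ c)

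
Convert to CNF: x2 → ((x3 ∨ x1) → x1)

¬x2 ∨ ¬x3 ∨ x1

x2 → ((x3 ∨ x1) → x1)
⇔ ¬x2 ∨ ((x3 ∨ x1) → x1)   [eliminate →]
⇔ ¬x2 ∨ ¬(x3 ∨ x1) ∨ x1   [eliminate →]
⇔ ¬x2 ∨ (¬x3 ∧ ¬x1) ∨ x1   [De Morgan]
⇔ (¬x2 ∨ ¬x3 ∨ x1) ∧ (¬x2 ∨ ¬x1 ∨ x1)   [distribute ∨ over ∧]
⇔ ¬x2 ∨ ¬x3 ∨ x1   [simplify]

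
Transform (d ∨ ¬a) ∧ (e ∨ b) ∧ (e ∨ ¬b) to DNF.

(d ∨ ¬a) ∧ (e ∨ b) ∧ (e ∨ ¬b)
⇔ (d ∧ e ∧ e) ∨ (d ∧ e ∧ ¬b) ∨ (d ∧ b ∧ e) ∨ (d ∧ b ∧ ¬b) ∨ (¬a ∧ e ∧ e) ∨ (¬a ∧ e ∧ ¬b) ∨ (¬a ∧ b ∧ e) ∨ (¬a ∧ b ∧ ¬b)
⇔ (d ∧ e) ∨ (¬a ∧ e)

(d ∧ e) ∨ (¬a ∧ e)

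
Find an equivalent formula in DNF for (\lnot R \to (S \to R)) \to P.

(\lnot R \to (S \to R)) \to P
= \lnot (\lnot R \to (S \to R)) \lor P   [eliminate \to]
= \lnot (\lnot \lnot R \lor (S \to R)) \lor P   [eliminate \to]
= \lnot (\lnot \lnot R \lor \lnot S \lor R) \lor P   [eliminate \to]
= (\lnot \lnot \lnot R \land \lnot \lnot S \land \lnot R) \lor P   [De Morgan]
= (\lnot R \land \lnot \lnot S \land \lnot R) \lor P   [double negation]
= (\lnot R \land S \land \lnot R) \lor P   [double negation]
= (\lnot R \land S) \lor P   [simplify]

(\lnot R \land S) \lor P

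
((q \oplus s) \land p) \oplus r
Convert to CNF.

(q \lor s \lor r) \land (\lnot q \lor \lnot s \lor r) \land (p \lor r) \land (\lnot q \lor s \lor \lnot p \lor \lnot r) \land (\lnot s \lor q \lor \lnot p \lor \lnot r)

((q \oplus s) \land p) \oplus r
≡ (((q \oplus s) \land p) \lor r) \land \lnot ((q \oplus s) \land p \land r)
≡ (((q \lor s) \land \lnot (q \land s) \land p) \lor r) \land \lnot ((q \oplus s) \land p \land r)
≡ (((q \lor s) \land \lnot (q \land s) \land p) \lor r) \land \lnot ((q \lor s) \land \lnot (q \land s) \land p \land r)
≡ (((q \lor s) \land (\lnot q \lor \lnot s) \land p) \lor r) \land \lnot ((q \lor s) \land \lnot (q \land s) \land p \land r)
≡ (((q \lor s) \land (\lnot q \lor \lnot s) \land p) \lor r) \land (\lnot (q \lor s) \lor \lnot \lnot (q \land s) \lor \lnot p \lor \lnot r)
≡ (((q \lor s) \land (\lnot q \lor \lnot s) \land p) \lor r) \land ((\lnot q \land \lnot s) \lor \lnot \lnot (q \land s) \lor \lnot p \lor \lnot r)
≡ (((q \lor s) \land (\lnot q \lor \lnot s) \land p) \lor r) \land ((\lnot q \land \lnot s) \lor (q \land s) \lor \lnot p \lor \lnot r)
≡ (q \lor s \lor r) \land (\lnot q \lor \lnot s \lor r) \land (p \lor r) \land (\lnot q \lor q \lor \lnot p \lor \lnot r) \land (\lnot q \lor s \lor \lnot p \lor \lnot r) \land (\lnot s \lor q \lor \lnot p \lor \lnot r) \land (\lnot s \lor s \lor \lnot p \lor \lnot r)
≡ (q \lor s \lor r) \land (\lnot q \lor \lnot s \lor r) \land (p \lor r) \land (\lnot q \lor s \lor \lnot p \lor \lnot r) \land (\lnot s \lor q \lor \lnot p \lor \lnot r)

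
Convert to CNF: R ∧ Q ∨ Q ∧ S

R ∧ Q ∨ Q ∧ S
≡ (R ∨ Q) ∧ (R ∨ S) ∧ (Q ∨ Q) ∧ (Q ∨ S)   (distribute ∨ over ∧)
≡ (R ∨ S) ∧ Q   (simplify)

(R ∨ S) ∧ Q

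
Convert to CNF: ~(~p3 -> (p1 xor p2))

~(~p3 -> (p1 xor p2))
⇔ ~(~~p3 | (p1 xor p2))   [eliminate ->]
⇔ ~(~~p3 | ((p1 | p2) & ~(p1 & p2)))   [expand xor]
⇔ ~~~p3 & ~((p1 | p2) & ~(p1 & p2))   [De Morgan]
⇔ ~p3 & ~((p1 | p2) & ~(p1 & p2))   [double negation]
⇔ ~p3 & (~(p1 | p2) | ~~(p1 & p2))   [De Morgan]
⇔ ~p3 & ((~p1 & ~p2) | ~~(p1 & p2))   [De Morgan]
⇔ ~p3 & ((~p1 & ~p2) | (p1 & p2))   [double negation]
⇔ ~p3 & (~p1 | p1) & (~p1 | p2) & (~p2 | p1) & (~p2 | p2)   [distribute | over &]
⇔ ~p3 & (~p1 | p2) & (~p2 | p1)   [simplify]

~p3 & (~p1 | p2) & (~p2 | p1)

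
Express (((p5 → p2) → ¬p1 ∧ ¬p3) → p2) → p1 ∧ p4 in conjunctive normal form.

(((p5 → p2) → ¬p1 ∧ ¬p3) → p2) → p1 ∧ p4
≡ ¬(((p5 → p2) → ¬p1 ∧ ¬p3) → p2) ∨ p1 ∧ p4   (eliminate →)
≡ ¬(¬((p5 → p2) → ¬p1 ∧ ¬p3) ∨ p2) ∨ p1 ∧ p4   (eliminate →)
≡ ¬(¬(¬(p5 → p2) ∨ ¬p1 ∧ ¬p3) ∨ p2) ∨ p1 ∧ p4   (eliminate →)
≡ ¬(¬(¬(¬p5 ∨ p2) ∨ ¬p1 ∧ ¬p3) ∨ p2) ∨ p1 ∧ p4   (eliminate →)
≡ ¬¬(¬(¬p5 ∨ p2) ∨ ¬p1 ∧ ¬p3) ∧ ¬p2 ∨ p1 ∧ p4   (De Morgan)
≡ (¬(¬p5 ∨ p2) ∨ ¬p1 ∧ ¬p3) ∧ ¬p2 ∨ p1 ∧ p4   (double negation)
≡ (¬¬p5 ∧ ¬p2 ∨ ¬p1 ∧ ¬p3) ∧ ¬p2 ∨ p1 ∧ p4   (De Morgan)
≡ (p5 ∧ ¬p2 ∨ ¬p1 ∧ ¬p3) ∧ ¬p2 ∨ p1 ∧ p4   (double negation)
≡ (p5 ∨ ¬p1 ∨ p1) ∧ (p5 ∨ ¬p1 ∨ p4) ∧ (p5 ∨ ¬p3 ∨ p1) ∧ (p5 ∨ ¬p3 ∨ p4) ∧ (¬p2 ∨ ¬p1 ∨ p1) ∧ (¬p2 ∨ ¬p1 ∨ p4) ∧ (¬p2 ∨ ¬p3 ∨ p1) ∧ (¬p2 ∨ ¬p3 ∨ p4) ∧ (¬p2 ∨ p1) ∧ (¬p2 ∨ p4)   (distribute ∨ over ∧)
≡ (p5 ∨ ¬p1 ∨ p4) ∧ (p5 ∨ ¬p3 ∨ p1) ∧ (p5 ∨ ¬p3 ∨ p4) ∧ (¬p2 ∨ p1) ∧ (¬p2 ∨ p4)   (simplify)

(p5 ∨ ¬p1 ∨ p4) ∧ (p5 ∨ ¬p3 ∨ p1) ∧ (p5 ∨ ¬p3 ∨ p4) ∧ (¬p2 ∨ p1) ∧ (¬p2 ∨ p4)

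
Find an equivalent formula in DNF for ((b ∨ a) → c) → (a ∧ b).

(b ∧ ¬c) ∨ (a ∧ ¬c) ∨ (a ∧ b)

((b ∨ a) → c) → (a ∧ b)
= ¬((b ∨ a) → c) ∨ (a ∧ b)   [eliminate →]
= ¬(¬(b ∨ a) ∨ c) ∨ (a ∧ b)   [eliminate →]
= (¬¬(b ∨ a) ∧ ¬c) ∨ (a ∧ b)   [De Morgan]
= ((b ∨ a) ∧ ¬c) ∨ (a ∧ b)   [double negation]
= (b ∧ ¬c) ∨ (a ∧ ¬c) ∨ (a ∧ b)   [distribute ∧ over ∨]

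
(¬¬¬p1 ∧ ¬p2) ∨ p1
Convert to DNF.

(¬¬¬p1 ∧ ¬p2) ∨ p1
⇔ (¬p1 ∧ ¬p2) ∨ p1   [double negation]

(¬p1 ∧ ¬p2) ∨ p1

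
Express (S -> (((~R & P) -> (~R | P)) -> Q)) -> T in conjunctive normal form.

(S | T) & (~Q | T)

(S -> (((~R & P) -> (~R | P)) -> Q)) -> T
≡ ~(S -> (((~R & P) -> (~R | P)) -> Q)) | T
≡ ~(~S | (((~R & P) -> (~R | P)) -> Q)) | T
≡ ~(~S | ~((~R & P) -> (~R | P)) | Q) | T
≡ ~(~S | ~(~(~R & P) | ~R | P) | Q) | T
≡ (~~S & ~~(~(~R & P) | ~R | P) & ~Q) | T
≡ (S & ~~(~(~R & P) | ~R | P) & ~Q) | T
≡ (S & (~(~R & P) | ~R | P) & ~Q) | T
≡ (S & (~~R | ~P | ~R | P) & ~Q) | T
≡ (S & (R | ~P | ~R | P) & ~Q) | T
≡ (S | T) & (R | ~P | ~R | P | T) & (~Q | T)
≡ (S | T) & (~Q | T)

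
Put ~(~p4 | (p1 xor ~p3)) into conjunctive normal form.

p4 & (~p1 | ~p3) & (p3 | p1)

~(~p4 | (p1 xor ~p3))
≡ ~(~p4 | ((p1 | ~p3) & ~(p1 & ~p3)))
≡ ~~p4 & ~((p1 | ~p3) & ~(p1 & ~p3))
≡ p4 & ~((p1 | ~p3) & ~(p1 & ~p3))
≡ p4 & (~(p1 | ~p3) | ~~(p1 & ~p3))
≡ p4 & ((~p1 & ~~p3) | ~~(p1 & ~p3))
≡ p4 & ((~p1 & p3) | ~~(p1 & ~p3))
≡ p4 & ((~p1 & p3) | (p1 & ~p3))
≡ p4 & (~p1 | p1) & (~p1 | ~p3) & (p3 | p1) & (p3 | ~p3)
≡ p4 & (~p1 | ~p3) & (p3 | p1)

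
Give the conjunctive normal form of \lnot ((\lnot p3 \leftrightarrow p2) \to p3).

\lnot ((\lnot p3 \leftrightarrow p2) \to p3)
≡ \lnot (\lnot (\lnot p3 \leftrightarrow p2) \lor p3)   (eliminate \to)
≡ \lnot (\lnot ((\lnot p3 \to p2) \land (p2 \to \lnot p3)) \lor p3)   (eliminate \leftrightarrow)
≡ \lnot (\lnot ((\lnot \lnot p3 \lor p2) \land (p2 \to \lnot p3)) \lor p3)   (eliminate \to)
≡ \lnot (\lnot ((\lnot \lnot p3 \lor p2) \land (\lnot p2 \lor \lnot p3)) \lor p3)   (eliminate \to)
≡ \lnot \lnot ((\lnot \lnot p3 \lor p2) \land (\lnot p2 \lor \lnot p3)) \land \lnot p3   (De Morgan)
≡ (\lnot \lnot p3 \lor p2) \land (\lnot p2 \lor \lnot p3) \land \lnot p3   (double negation)
≡ (p3 \lor p2) \land (\lnot p2 \lor \lnot p3) \land \lnot p3   (double negation)
≡ (p3 \lor p2) \land \lnot p3   (simplify)

(p3 \lor p2) \land \lnot p3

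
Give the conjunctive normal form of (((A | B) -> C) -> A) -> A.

(((A | B) -> C) -> A) -> A
⇔ ~(((A | B) -> C) -> A) | A   [eliminate ->]
⇔ ~(~((A | B) -> C) | A) | A   [eliminate ->]
⇔ ~(~(~(A | B) | C) | A) | A   [eliminate ->]
⇔ (~~(~(A | B) | C) & ~A) | A   [De Morgan]
⇔ ((~(A | B) | C) & ~A) | A   [double negation]
⇔ (((~A & ~B) | C) & ~A) | A   [De Morgan]
⇔ (~A | C | A) & (~B | C | A) & (~A | A)   [distribute | over &]
⇔ ~B | C | A   [simplify]

~B | C | A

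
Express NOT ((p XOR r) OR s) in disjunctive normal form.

(NOT p AND NOT r AND NOT s) OR (r AND p AND NOT s)

NOT ((p XOR r) OR s)
≡ NOT ((p AND NOT r) OR (NOT p AND r) OR s)   [expand XOR]
≡ NOT (p AND NOT r) AND NOT (NOT p AND r) AND NOT s   [De Morgan]
≡ (NOT p OR NOT NOT r) AND NOT (NOT p AND r) AND NOT s   [De Morgan]
≡ (NOT p OR r) AND NOT (NOT p AND r) AND NOT s   [double negation]
≡ (NOT p OR r) AND (NOT NOT p OR NOT r) AND NOT s   [De Morgan]
≡ (NOT p OR r) AND (p OR NOT r) AND NOT s   [double negation]
≡ (NOT p AND p AND NOT s) OR (NOT p AND NOT r AND NOT s) OR (r AND p AND NOT s) OR (r AND NOT r AND NOT s)   [distribute AND over OR]
≡ (NOT p AND NOT r AND NOT s) OR (r AND p AND NOT s)   [simplify]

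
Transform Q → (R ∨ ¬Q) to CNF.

¬Q ∨ R

Q → (R ∨ ¬Q)
= ¬Q ∨ R ∨ ¬Q   [eliminate →]
= ¬Q ∨ R   [simplify]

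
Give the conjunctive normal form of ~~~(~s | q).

~~~(~s | q)
⇔ ~(~s | q)   [double negation]
⇔ ~~s & ~q   [De Morgan]
⇔ s & ~q   [double negation]

s & ~q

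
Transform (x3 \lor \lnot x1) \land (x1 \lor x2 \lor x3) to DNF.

x3 \lor (\lnot x1 \land x2)

(x3 \lor \lnot x1) \land (x1 \lor x2 \lor x3)
⇔ (x3 \land x1) \lor (x3 \land x2) \lor (x3 \land x3) \lor (\lnot x1 \land x1) \lor (\lnot x1 \land x2) \lor (\lnot x1 \land x3)   [distribute \land over \lor]
⇔ x3 \lor (\lnot x1 \land x2)   [simplify]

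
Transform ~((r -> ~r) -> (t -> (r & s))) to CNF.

~r & t

~((r -> ~r) -> (t -> (r & s)))
≡ ~(~(r -> ~r) | (t -> (r & s)))   — eliminate ->
≡ ~(~(~r | ~r) | (t -> (r & s)))   — eliminate ->
≡ ~(~(~r | ~r) | ~t | (r & s))   — eliminate ->
≡ ~~(~r | ~r) & ~~t & ~(r & s)   — De Morgan
≡ (~r | ~r) & ~~t & ~(r & s)   — double negation
≡ (~r | ~r) & t & ~(r & s)   — double negation
≡ (~r | ~r) & t & (~r | ~s)   — De Morgan
≡ ~r & t   — simplify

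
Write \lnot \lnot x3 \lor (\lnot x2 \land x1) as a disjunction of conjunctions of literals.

x3 \lor (\lnot x2 \land x1)

\lnot \lnot x3 \lor (\lnot x2 \land x1)
= x3 \lor (\lnot x2 \land x1)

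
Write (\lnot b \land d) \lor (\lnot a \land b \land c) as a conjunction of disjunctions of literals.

(\lnot b \land d) \lor (\lnot a \land b \land c)
≡ (\lnot b \lor \lnot a) \land (\lnot b \lor b) \land (\lnot b \lor c) \land (d \lor \lnot a) \land (d \lor b) \land (d \lor c)   — distribute \lor over \land
≡ (\lnot b \lor \lnot a) \land (\lnot b \lor c) \land (d \lor \lnot a) \land (d \lor b) \land (d \lor c)   — simplify

(\lnot b \lor \lnot a) \land (\lnot b \lor c) \land (d \lor \lnot a) \land (d \lor b) \land (d \lor c)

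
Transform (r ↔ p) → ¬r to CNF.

¬p ∨ ¬r

(r ↔ p) → ¬r
= ¬(r ↔ p) ∨ ¬r
= ¬((r → p) ∧ (p → r)) ∨ ¬r
= ¬((¬r ∨ p) ∧ (p → r)) ∨ ¬r
= ¬((¬r ∨ p) ∧ (¬p ∨ r)) ∨ ¬r
= ¬(¬r ∨ p) ∨ ¬(¬p ∨ r) ∨ ¬r
= (¬¬r ∧ ¬p) ∨ ¬(¬p ∨ r) ∨ ¬r
= (r ∧ ¬p) ∨ ¬(¬p ∨ r) ∨ ¬r
= (r ∧ ¬p) ∨ (¬¬p ∧ ¬r) ∨ ¬r
= (r ∧ ¬p) ∨ (p ∧ ¬r) ∨ ¬r
= (r ∨ p ∨ ¬r) ∧ (r ∨ ¬r ∨ ¬r) ∧ (¬p ∨ p ∨ ¬r) ∧ (¬p ∨ ¬r ∨ ¬r)
= ¬p ∨ ¬r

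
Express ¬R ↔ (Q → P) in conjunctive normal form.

(R ∨ ¬Q ∨ P) ∧ (Q ∨ ¬R) ∧ (¬P ∨ ¬R)

¬R ↔ (Q → P)
= (¬R → (Q → P)) ∧ ((Q → P) → ¬R)   (eliminate ↔)
= (¬¬R ∨ (Q → P)) ∧ ((Q → P) → ¬R)   (eliminate →)
= (¬¬R ∨ ¬Q ∨ P) ∧ ((Q → P) → ¬R)   (eliminate →)
= (¬¬R ∨ ¬Q ∨ P) ∧ (¬(Q → P) ∨ ¬R)   (eliminate →)
= (¬¬R ∨ ¬Q ∨ P) ∧ (¬(¬Q ∨ P) ∨ ¬R)   (eliminate →)
= (R ∨ ¬Q ∨ P) ∧ (¬(¬Q ∨ P) ∨ ¬R)   (double negation)
= (R ∨ ¬Q ∨ P) ∧ ((¬¬Q ∧ ¬P) ∨ ¬R)   (De Morgan)
= (R ∨ ¬Q ∨ P) ∧ ((Q ∧ ¬P) ∨ ¬R)   (double negation)
= (R ∨ ¬Q ∨ P) ∧ (Q ∨ ¬R) ∧ (¬P ∨ ¬R)   (distribute ∨ over ∧)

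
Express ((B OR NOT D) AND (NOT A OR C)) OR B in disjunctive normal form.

((B OR NOT D) AND (NOT A OR C)) OR B
= (B AND NOT A) OR (B AND C) OR (NOT D AND NOT A) OR (NOT D AND C) OR B
= (NOT D AND NOT A) OR (NOT D AND C) OR B

(NOT D AND NOT A) OR (NOT D AND C) OR B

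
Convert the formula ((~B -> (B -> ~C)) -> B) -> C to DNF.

~B | C

((~B -> (B -> ~C)) -> B) -> C
= ~((~B -> (B -> ~C)) -> B) | C   [eliminate ->]
= ~(~(~B -> (B -> ~C)) | B) | C   [eliminate ->]
= ~(~(~~B | (B -> ~C)) | B) | C   [eliminate ->]
= ~(~(~~B | ~B | ~C) | B) | C   [eliminate ->]
= (~~(~~B | ~B | ~C) & ~B) | C   [De Morgan]
= ((~~B | ~B | ~C) & ~B) | C   [double negation]
= ((B | ~B | ~C) & ~B) | C   [double negation]
= (B & ~B) | (~B & ~B) | (~C & ~B) | C   [distribute & over |]
= ~B | C   [simplify]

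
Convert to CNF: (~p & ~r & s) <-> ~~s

(~s | ~p) & (~s | ~r)

(~p & ~r & s) <-> ~~s
⇔ ((~p & ~r & s) -> ~~s) & (~~s -> (~p & ~r & s))   — eliminate <->
⇔ (~(~p & ~r & s) | ~~s) & (~~s -> (~p & ~r & s))   — eliminate ->
⇔ (~(~p & ~r & s) | ~~s) & (~~~s | (~p & ~r & s))   — eliminate ->
⇔ (~~p | ~~r | ~s | ~~s) & (~~~s | (~p & ~r & s))   — De Morgan
⇔ (p | ~~r | ~s | ~~s) & (~~~s | (~p & ~r & s))   — double negation
⇔ (p | r | ~s | ~~s) & (~~~s | (~p & ~r & s))   — double negation
⇔ (p | r | ~s | s) & (~~~s | (~p & ~r & s))   — double negation
⇔ (p | r | ~s | s) & (~s | (~p & ~r & s))   — double negation
⇔ (p | r | ~s | s) & (~s | ~p) & (~s | ~r) & (~s | s)   — distribute | over &
⇔ (~s | ~p) & (~s | ~r)   — simplify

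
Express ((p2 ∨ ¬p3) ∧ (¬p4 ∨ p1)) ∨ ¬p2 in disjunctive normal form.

(p2 ∧ ¬p4) ∨ (p2 ∧ p1) ∨ (¬p3 ∧ ¬p4) ∨ (¬p3 ∧ p1) ∨ ¬p2

((p2 ∨ ¬p3) ∧ (¬p4 ∨ p1)) ∨ ¬p2
≡ (p2 ∧ ¬p4) ∨ (p2 ∧ p1) ∨ (¬p3 ∧ ¬p4) ∨ (¬p3 ∧ p1) ∨ ¬p2   [distribute ∧ over ∨]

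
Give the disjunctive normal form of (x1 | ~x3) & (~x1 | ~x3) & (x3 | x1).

(x1 | ~x3) & (~x1 | ~x3) & (x3 | x1)
⇔ (x1 & ~x1 & x3) | (x1 & ~x1 & x1) | (x1 & ~x3 & x3) | (x1 & ~x3 & x1) | (~x3 & ~x1 & x3) | (~x3 & ~x1 & x1) | (~x3 & ~x3 & x3) | (~x3 & ~x3 & x1)   [distribute & over |]
⇔ x1 & ~x3   [simplify]

x1 & ~x3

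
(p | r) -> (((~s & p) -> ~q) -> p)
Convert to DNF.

(p | r) -> (((~s & p) -> ~q) -> p)
⇔ ~(p | r) | (((~s & p) -> ~q) -> p)   (eliminate ->)
⇔ ~(p | r) | ~((~s & p) -> ~q) | p   (eliminate ->)
⇔ ~(p | r) | ~(~(~s & p) | ~q) | p   (eliminate ->)
⇔ (~p & ~r) | ~(~(~s & p) | ~q) | p   (De Morgan)
⇔ (~p & ~r) | (~~(~s & p) & ~~q) | p   (De Morgan)
⇔ (~p & ~r) | (~s & p & ~~q) | p   (double negation)
⇔ (~p & ~r) | (~s & p & q) | p   (double negation)
⇔ (~p & ~r) | p   (simplify)

(~p & ~r) | p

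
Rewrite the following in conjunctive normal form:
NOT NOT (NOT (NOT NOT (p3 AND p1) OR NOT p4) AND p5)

NOT NOT (NOT (NOT NOT (p3 AND p1) OR NOT p4) AND p5)
⇔ NOT (NOT NOT (p3 AND p1) OR NOT p4) AND p5   — double negation
⇔ NOT NOT NOT (p3 AND p1) AND NOT NOT p4 AND p5   — De Morgan
⇔ NOT (p3 AND p1) AND NOT NOT p4 AND p5   — double negation
⇔ (NOT p3 OR NOT p1) AND NOT NOT p4 AND p5   — De Morgan
⇔ (NOT p3 OR NOT p1) AND p4 AND p5   — double negation

(NOT p3 OR NOT p1) AND p4 AND p5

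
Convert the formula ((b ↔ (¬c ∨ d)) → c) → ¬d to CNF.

(¬d ∨ b) ∧ (¬c ∨ ¬d)

((b ↔ (¬c ∨ d)) → c) → ¬d
= ¬((b ↔ (¬c ∨ d)) → c) ∨ ¬d   — eliminate →
= ¬(¬(b ↔ (¬c ∨ d)) ∨ c) ∨ ¬d   — eliminate →
= ¬(¬((b → (¬c ∨ d)) ∧ ((¬c ∨ d) → b)) ∨ c) ∨ ¬d   — eliminate ↔
= ¬(¬((¬b ∨ ¬c ∨ d) ∧ ((¬c ∨ d) → b)) ∨ c) ∨ ¬d   — eliminate →
= ¬(¬((¬b ∨ ¬c ∨ d) ∧ (¬(¬c ∨ d) ∨ b)) ∨ c) ∨ ¬d   — eliminate →
= (¬¬((¬b ∨ ¬c ∨ d) ∧ (¬(¬c ∨ d) ∨ b)) ∧ ¬c) ∨ ¬d   — De Morgan
= ((¬b ∨ ¬c ∨ d) ∧ (¬(¬c ∨ d) ∨ b) ∧ ¬c) ∨ ¬d   — double negation
= ((¬b ∨ ¬c ∨ d) ∧ ((¬¬c ∧ ¬d) ∨ b) ∧ ¬c) ∨ ¬d   — De Morgan
= ((¬b ∨ ¬c ∨ d) ∧ ((c ∧ ¬d) ∨ b) ∧ ¬c) ∨ ¬d   — double negation
= (¬b ∨ ¬c ∨ d ∨ ¬d) ∧ (c ∨ b ∨ ¬d) ∧ (¬d ∨ b ∨ ¬d) ∧ (¬c ∨ ¬d)   — distribute ∨ over ∧
= (¬d ∨ b) ∧ (¬c ∨ ¬d)   — simplify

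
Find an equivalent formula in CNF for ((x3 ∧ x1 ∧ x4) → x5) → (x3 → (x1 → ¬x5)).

¬x5 ∨ ¬x3 ∨ ¬x1

((x3 ∧ x1 ∧ x4) → x5) → (x3 → (x1 → ¬x5))
= ¬((x3 ∧ x1 ∧ x4) → x5) ∨ (x3 → (x1 → ¬x5))   [eliminate →]
= ¬(¬(x3 ∧ x1 ∧ x4) ∨ x5) ∨ (x3 → (x1 → ¬x5))   [eliminate →]
= ¬(¬(x3 ∧ x1 ∧ x4) ∨ x5) ∨ ¬x3 ∨ (x1 → ¬x5)   [eliminate →]
= ¬(¬(x3 ∧ x1 ∧ x4) ∨ x5) ∨ ¬x3 ∨ ¬x1 ∨ ¬x5   [eliminate →]
= (¬¬(x3 ∧ x1 ∧ x4) ∧ ¬x5) ∨ ¬x3 ∨ ¬x1 ∨ ¬x5   [De Morgan]
= (x3 ∧ x1 ∧ x4 ∧ ¬x5) ∨ ¬x3 ∨ ¬x1 ∨ ¬x5   [double negation]
= (x3 ∨ ¬x3 ∨ ¬x1 ∨ ¬x5) ∧ (x1 ∨ ¬x3 ∨ ¬x1 ∨ ¬x5) ∧ (x4 ∨ ¬x3 ∨ ¬x1 ∨ ¬x5) ∧ (¬x5 ∨ ¬x3 ∨ ¬x1 ∨ ¬x5)   [distribute ∨ over ∧]
= ¬x5 ∨ ¬x3 ∨ ¬x1   [simplify]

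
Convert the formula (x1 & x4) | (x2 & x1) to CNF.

(x1 & x4) | (x2 & x1)
= (x1 | x2) & (x1 | x1) & (x4 | x2) & (x4 | x1)   (distribute | over &)
= x1 & (x4 | x2)   (simplify)

x1 & (x4 | x2)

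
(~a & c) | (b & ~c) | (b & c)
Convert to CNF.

(~a | b) & (c | b)

(~a & c) | (b & ~c) | (b & c)
⇔ (~a | b | b) & (~a | b | c) & (~a | ~c | b) & (~a | ~c | c) & (c | b | b) & (c | b | c) & (c | ~c | b) & (c | ~c | c)   [distribute | over &]
⇔ (~a | b) & (c | b)   [simplify]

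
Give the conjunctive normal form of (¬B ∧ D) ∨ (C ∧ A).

(¬B ∨ C) ∧ (¬B ∨ A) ∧ (D ∨ C) ∧ (D ∨ A)

(¬B ∧ D) ∨ (C ∧ A)
≡ (¬B ∨ C) ∧ (¬B ∨ A) ∧ (D ∨ C) ∧ (D ∨ A)   [distribute ∨ over ∧]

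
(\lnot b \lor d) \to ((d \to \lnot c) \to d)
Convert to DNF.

(\lnot b \lor d) \to ((d \to \lnot c) \to d)
= \lnot (\lnot b \lor d) \lor ((d \to \lnot c) \to d)
= \lnot (\lnot b \lor d) \lor \lnot (d \to \lnot c) \lor d
= \lnot (\lnot b \lor d) \lor \lnot (\lnot d \lor \lnot c) \lor d
= (\lnot \lnot b \land \lnot d) \lor \lnot (\lnot d \lor \lnot c) \lor d
= (b \land \lnot d) \lor \lnot (\lnot d \lor \lnot c) \lor d
= (b \land \lnot d) \lor (\lnot \lnot d \land \lnot \lnot c) \lor d
= (b \land \lnot d) \lor (d \land \lnot \lnot c) \lor d
= (b \land \lnot d) \lor (d \land c) \lor d
= (b \land \lnot d) \lor d

(b \land \lnot d) \lor d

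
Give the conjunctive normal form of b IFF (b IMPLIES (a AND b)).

b IFF (b IMPLIES (a AND b))
≡ (b IMPLIES (b IMPLIES (a AND b))) AND ((b IMPLIES (a AND b)) IMPLIES b)
≡ (NOT b OR (b IMPLIES (a AND b))) AND ((b IMPLIES (a AND b)) IMPLIES b)
≡ (NOT b OR NOT b OR (a AND b)) AND ((b IMPLIES (a AND b)) IMPLIES b)
≡ (NOT b OR NOT b OR (a AND b)) AND (NOT (b IMPLIES (a AND b)) OR b)
≡ (NOT b OR NOT b OR (a AND b)) AND (NOT (NOT b OR (a AND b)) OR b)
≡ (NOT b OR NOT b OR (a AND b)) AND ((NOT NOT b AND NOT (a AND b)) OR b)
≡ (NOT b OR NOT b OR (a AND b)) AND ((b AND NOT (a AND b)) OR b)
≡ (NOT b OR NOT b OR (a AND b)) AND ((b AND (NOT a OR NOT b)) OR b)
≡ (NOT b OR NOT b OR a) AND (NOT b OR NOT b OR b) AND (b OR b) AND (NOT a OR NOT b OR b)
≡ (NOT b OR a) AND b

(NOT b OR a) AND b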